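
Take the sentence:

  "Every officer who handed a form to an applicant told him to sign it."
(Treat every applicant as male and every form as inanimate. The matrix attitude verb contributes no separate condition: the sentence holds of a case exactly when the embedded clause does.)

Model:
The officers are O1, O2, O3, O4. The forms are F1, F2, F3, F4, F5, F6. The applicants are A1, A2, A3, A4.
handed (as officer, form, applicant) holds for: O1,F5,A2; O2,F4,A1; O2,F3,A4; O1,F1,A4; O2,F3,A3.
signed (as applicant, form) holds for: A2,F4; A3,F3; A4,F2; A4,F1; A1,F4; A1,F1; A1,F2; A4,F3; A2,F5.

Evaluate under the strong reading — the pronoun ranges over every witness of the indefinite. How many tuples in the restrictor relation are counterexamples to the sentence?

0

"him" takes "an applicant" as antecedent and "it" takes "a form"; both are donkey pronouns co-varying with the restrictor.
Strong reading: for every (o,f,a) with handed(o,f,a), signed(a,f).
Restrictor triples: (O1,F1,A4)→signed(A4,F1) ✓  (O1,F5,A2)→signed(A2,F5) ✓  (O2,F3,A3)→signed(A3,F3) ✓  (O2,F3,A4)→signed(A4,F3) ✓  (O2,F4,A1)→signed(A1,F4) ✓
Counterexamples (restrictor triples failing the scope): 0.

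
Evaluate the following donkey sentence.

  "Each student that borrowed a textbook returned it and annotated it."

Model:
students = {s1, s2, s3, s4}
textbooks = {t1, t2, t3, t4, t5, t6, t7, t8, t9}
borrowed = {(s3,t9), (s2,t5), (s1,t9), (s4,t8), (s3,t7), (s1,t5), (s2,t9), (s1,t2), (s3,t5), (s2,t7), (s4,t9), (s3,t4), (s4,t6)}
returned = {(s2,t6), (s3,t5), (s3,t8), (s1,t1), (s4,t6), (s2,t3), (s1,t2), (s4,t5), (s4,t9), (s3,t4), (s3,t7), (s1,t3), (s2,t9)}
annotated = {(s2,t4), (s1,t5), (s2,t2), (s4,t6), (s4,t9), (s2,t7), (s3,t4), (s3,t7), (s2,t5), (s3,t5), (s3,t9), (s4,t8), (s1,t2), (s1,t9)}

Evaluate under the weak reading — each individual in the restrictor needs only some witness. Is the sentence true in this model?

"it" takes "a textbook" as antecedent — a donkey pronoun bound across the clause boundary.
Weak reading: every student s with some borrowed-textbook has at least one borrowed-textbook t such that returned(s,t) ∧ annotated(s,t).
Per student: s1:✓  s2:✗  s3:✓  s4:✓
s2 has no witness among its borrowed-textbooks.

False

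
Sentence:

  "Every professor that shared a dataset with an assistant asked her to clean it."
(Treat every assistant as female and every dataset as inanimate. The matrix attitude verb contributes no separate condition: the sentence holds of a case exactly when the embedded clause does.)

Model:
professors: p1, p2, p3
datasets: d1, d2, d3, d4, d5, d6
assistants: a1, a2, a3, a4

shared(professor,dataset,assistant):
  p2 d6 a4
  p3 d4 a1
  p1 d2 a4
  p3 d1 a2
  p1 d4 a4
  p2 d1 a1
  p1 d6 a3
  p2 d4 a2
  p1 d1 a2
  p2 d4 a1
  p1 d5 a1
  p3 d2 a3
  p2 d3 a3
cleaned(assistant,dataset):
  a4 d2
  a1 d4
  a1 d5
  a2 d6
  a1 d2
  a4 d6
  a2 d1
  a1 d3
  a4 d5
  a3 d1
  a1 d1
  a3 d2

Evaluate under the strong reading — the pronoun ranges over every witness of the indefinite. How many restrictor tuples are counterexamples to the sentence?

4

"her" takes "an assistant" as antecedent and "it" takes "a dataset"; both are donkey pronouns co-varying with the restrictor.
Strong reading: for every (p,d,a) with shared(p,d,a), cleaned(a,d).
Restrictor triples: (p1,d1,a2)→cleaned(a2,d1) ✓  (p1,d2,a4)→cleaned(a4,d2) ✓  (p1,d4,a4)→cleaned(a4,d4) ✗  (p1,d5,a1)→cleaned(a1,d5) ✓  (p1,d6,a3)→cleaned(a3,d6) ✗  (p2,d1,a1)→cleaned(a1,d1) ✓  (p2,d3,a3)→cleaned(a3,d3) ✗  (p2,d4,a1)→cleaned(a1,d4) ✓  (p2,d4,a2)→cleaned(a2,d4) ✗  (p2,d6,a4)→cleaned(a4,d6) ✓  (p3,d1,a2)→cleaned(a2,d1) ✓  (p3,d2,a3)→cleaned(a3,d2) ✓  (p3,d4,a1)→cleaned(a1,d4) ✓
Counterexamples (restrictor triples failing the scope): 4.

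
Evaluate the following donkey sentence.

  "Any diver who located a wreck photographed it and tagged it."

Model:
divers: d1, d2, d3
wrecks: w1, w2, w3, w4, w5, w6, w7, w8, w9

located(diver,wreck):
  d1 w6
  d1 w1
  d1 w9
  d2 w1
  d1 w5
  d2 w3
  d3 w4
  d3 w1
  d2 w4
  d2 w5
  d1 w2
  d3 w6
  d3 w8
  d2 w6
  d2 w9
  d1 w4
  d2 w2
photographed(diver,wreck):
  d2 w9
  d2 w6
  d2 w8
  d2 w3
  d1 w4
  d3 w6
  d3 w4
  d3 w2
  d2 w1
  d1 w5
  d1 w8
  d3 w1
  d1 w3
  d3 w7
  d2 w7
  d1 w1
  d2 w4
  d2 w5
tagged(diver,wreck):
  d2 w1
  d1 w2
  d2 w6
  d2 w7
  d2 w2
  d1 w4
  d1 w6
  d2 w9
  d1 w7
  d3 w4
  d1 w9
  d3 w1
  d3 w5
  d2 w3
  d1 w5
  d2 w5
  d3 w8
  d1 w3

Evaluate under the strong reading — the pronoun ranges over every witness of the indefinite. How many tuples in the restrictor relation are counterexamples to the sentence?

8

"it" takes "a wreck" as antecedent — a donkey pronoun bound across the clause boundary.
Strong reading: for every (d,w) with located(d,w), photographed(d,w) ∧ tagged(d,w).
Restrictor pairs: (d1,w1) ✗  (d1,w2) ✗  (d1,w4) ✓  (d1,w5) ✓  (d1,w6) ✗  (d1,w9) ✗  (d2,w1) ✓  (d2,w2) ✗  (d2,w3) ✓  (d2,w4) ✗  (d2,w5) ✓  (d2,w6) ✓  (d2,w9) ✓  (d3,w1) ✓  (d3,w4) ✓  (d3,w6) ✗  (d3,w8) ✗
Counterexamples (restrictor pairs failing the scope): 8.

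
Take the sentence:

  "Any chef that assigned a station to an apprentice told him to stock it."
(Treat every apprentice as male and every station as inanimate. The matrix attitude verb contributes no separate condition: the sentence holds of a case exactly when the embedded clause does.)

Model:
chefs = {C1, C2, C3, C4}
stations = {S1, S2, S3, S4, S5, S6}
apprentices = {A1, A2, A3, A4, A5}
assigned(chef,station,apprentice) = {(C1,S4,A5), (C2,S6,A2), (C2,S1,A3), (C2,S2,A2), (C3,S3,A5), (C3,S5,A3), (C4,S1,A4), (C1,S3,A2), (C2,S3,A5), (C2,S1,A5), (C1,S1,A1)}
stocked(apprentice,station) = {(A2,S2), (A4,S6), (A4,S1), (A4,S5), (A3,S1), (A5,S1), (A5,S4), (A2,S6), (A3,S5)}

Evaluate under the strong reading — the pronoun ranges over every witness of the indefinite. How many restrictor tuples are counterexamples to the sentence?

"him" takes "an apprentice" as antecedent and "it" takes "a station"; both are donkey pronouns co-varying with the restrictor.
Strong reading: for every (c,s,a) with assigned(c,s,a), stocked(a,s).
Restrictor triples: (C1,S1,A1)→stocked(A1,S1) ✗  (C1,S3,A2)→stocked(A2,S3) ✗  (C1,S4,A5)→stocked(A5,S4) ✓  (C2,S1,A3)→stocked(A3,S1) ✓  (C2,S1,A5)→stocked(A5,S1) ✓  (C2,S2,A2)→stocked(A2,S2) ✓  (C2,S3,A5)→stocked(A5,S3) ✗  (C2,S6,A2)→stocked(A2,S6) ✓  (C3,S3,A5)→stocked(A5,S3) ✗  (C3,S5,A3)→stocked(A3,S5) ✓  (C4,S1,A4)→stocked(A4,S1) ✓
Counterexamples (restrictor triples failing the scope): 4.

4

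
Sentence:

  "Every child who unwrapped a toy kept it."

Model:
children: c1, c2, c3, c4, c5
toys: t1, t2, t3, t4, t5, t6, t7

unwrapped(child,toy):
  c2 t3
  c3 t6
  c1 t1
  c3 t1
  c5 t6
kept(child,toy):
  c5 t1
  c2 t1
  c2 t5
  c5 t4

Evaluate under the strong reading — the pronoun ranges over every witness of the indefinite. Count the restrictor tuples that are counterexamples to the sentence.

5

"it" takes "a toy" as antecedent — a donkey pronoun bound across the clause boundary.
Strong reading: for every (c,t) with unwrapped(c,t), kept(c,t).
Restrictor pairs: (c1,t1) ✗  (c2,t3) ✗  (c3,t1) ✗  (c3,t6) ✗  (c5,t6) ✗
Counterexamples (restrictor pairs failing the scope): 5.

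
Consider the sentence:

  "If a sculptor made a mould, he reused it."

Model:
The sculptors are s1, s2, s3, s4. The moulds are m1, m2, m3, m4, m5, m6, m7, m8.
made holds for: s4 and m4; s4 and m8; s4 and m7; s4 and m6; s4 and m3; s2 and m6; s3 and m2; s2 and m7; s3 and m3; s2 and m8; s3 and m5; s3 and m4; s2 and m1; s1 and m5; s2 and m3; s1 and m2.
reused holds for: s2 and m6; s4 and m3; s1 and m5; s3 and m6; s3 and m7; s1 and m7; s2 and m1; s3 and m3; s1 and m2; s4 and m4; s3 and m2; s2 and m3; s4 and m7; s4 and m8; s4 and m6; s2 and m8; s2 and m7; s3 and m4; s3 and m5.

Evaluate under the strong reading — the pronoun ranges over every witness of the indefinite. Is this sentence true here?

True

"it" takes "a mould" as antecedent — a donkey pronoun bound across the clause boundary.
Strong reading: for every (s,m) with made(s,m), reused(s,m).
Restrictor pairs: (s1,m2) ✓  (s1,m5) ✓  (s2,m1) ✓  (s2,m3) ✓  (s2,m6) ✓  (s2,m7) ✓  (s2,m8) ✓  (s3,m2) ✓  (s3,m3) ✓  (s3,m4) ✓  (s3,m5) ✓  (s4,m3) ✓  (s4,m4) ✓  (s4,m6) ✓  (s4,m7) ✓  (s4,m8) ✓
Every restrictor pair satisfies the scope.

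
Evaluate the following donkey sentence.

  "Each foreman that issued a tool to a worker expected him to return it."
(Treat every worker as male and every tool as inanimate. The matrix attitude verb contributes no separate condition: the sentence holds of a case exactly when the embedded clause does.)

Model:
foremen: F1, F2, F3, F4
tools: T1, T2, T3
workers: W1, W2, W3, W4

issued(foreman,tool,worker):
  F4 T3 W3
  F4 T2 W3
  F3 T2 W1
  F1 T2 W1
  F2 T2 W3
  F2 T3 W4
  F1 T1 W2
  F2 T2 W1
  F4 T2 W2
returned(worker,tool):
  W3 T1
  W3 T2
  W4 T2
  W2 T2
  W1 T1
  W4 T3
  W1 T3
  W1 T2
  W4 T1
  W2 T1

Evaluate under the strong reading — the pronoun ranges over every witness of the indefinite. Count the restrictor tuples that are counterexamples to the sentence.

1

"him" takes "a worker" as antecedent and "it" takes "a tool"; both are donkey pronouns co-varying with the restrictor.
Strong reading: for every (f,t,w) with issued(f,t,w), returned(w,t).
Restrictor triples: (F1,T1,W2)→returned(W2,T1) ✓  (F1,T2,W1)→returned(W1,T2) ✓  (F2,T2,W1)→returned(W1,T2) ✓  (F2,T2,W3)→returned(W3,T2) ✓  (F2,T3,W4)→returned(W4,T3) ✓  (F3,T2,W1)→returned(W1,T2) ✓  (F4,T2,W2)→returned(W2,T2) ✓  (F4,T2,W3)→returned(W3,T2) ✓  (F4,T3,W3)→returned(W3,T3) ✗
Counterexamples (restrictor triples failing the scope): 1.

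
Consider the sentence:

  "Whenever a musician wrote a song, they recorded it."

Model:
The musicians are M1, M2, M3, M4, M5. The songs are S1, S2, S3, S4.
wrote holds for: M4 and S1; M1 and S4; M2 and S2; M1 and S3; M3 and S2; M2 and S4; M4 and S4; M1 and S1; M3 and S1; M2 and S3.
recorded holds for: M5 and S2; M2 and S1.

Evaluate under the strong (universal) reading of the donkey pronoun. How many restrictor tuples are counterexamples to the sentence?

10

"it" takes "a song" as antecedent — a donkey pronoun bound across the clause boundary.
Strong reading: for every (m,s) with wrote(m,s), recorded(m,s).
Restrictor pairs: (M1,S1) ✗  (M1,S3) ✗  (M1,S4) ✗  (M2,S2) ✗  (M2,S3) ✗  (M2,S4) ✗  (M3,S1) ✗  (M3,S2) ✗  (M4,S1) ✗  (M4,S4) ✗
Counterexamples (restrictor pairs failing the scope): 10.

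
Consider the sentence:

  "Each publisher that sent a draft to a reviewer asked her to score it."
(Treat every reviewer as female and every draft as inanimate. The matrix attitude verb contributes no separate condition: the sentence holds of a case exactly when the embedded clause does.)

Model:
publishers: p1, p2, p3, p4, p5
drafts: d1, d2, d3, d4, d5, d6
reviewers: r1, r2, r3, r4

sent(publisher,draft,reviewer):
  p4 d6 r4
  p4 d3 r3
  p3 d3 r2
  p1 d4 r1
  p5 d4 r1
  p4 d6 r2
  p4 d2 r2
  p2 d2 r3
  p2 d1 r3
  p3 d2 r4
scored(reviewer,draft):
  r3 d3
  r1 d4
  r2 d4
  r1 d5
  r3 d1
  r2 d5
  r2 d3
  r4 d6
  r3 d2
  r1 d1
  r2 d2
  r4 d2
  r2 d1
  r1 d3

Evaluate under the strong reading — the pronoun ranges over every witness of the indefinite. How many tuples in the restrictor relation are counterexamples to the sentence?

1

"her" takes "a reviewer" as antecedent and "it" takes "a draft"; both are donkey pronouns co-varying with the restrictor.
Strong reading: for every (p,d,r) with sent(p,d,r), scored(r,d).
Restrictor triples: (p1,d4,r1)→scored(r1,d4) ✓  (p2,d1,r3)→scored(r3,d1) ✓  (p2,d2,r3)→scored(r3,d2) ✓  (p3,d2,r4)→scored(r4,d2) ✓  (p3,d3,r2)→scored(r2,d3) ✓  (p4,d2,r2)→scored(r2,d2) ✓  (p4,d3,r3)→scored(r3,d3) ✓  (p4,d6,r2)→scored(r2,d6) ✗  (p4,d6,r4)→scored(r4,d6) ✓  (p5,d4,r1)→scored(r1,d4) ✓
Counterexamples (restrictor triples failing the scope): 1.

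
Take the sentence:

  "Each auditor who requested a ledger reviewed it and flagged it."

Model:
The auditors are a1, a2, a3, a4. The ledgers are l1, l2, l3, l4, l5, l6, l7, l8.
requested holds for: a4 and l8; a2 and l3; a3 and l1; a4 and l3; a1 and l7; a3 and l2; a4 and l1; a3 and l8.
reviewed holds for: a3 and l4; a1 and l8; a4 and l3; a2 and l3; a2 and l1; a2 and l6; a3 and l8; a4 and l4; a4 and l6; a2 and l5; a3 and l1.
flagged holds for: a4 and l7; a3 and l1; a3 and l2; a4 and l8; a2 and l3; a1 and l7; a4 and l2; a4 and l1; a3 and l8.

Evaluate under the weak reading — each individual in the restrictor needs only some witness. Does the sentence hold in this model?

False

"it" takes "a ledger" as antecedent — a donkey pronoun bound across the clause boundary.
Weak reading: every auditor a with some requested-ledger has at least one requested-ledger l such that reviewed(a,l) ∧ flagged(a,l).
Per auditor: a1:✗  a2:✓  a3:✓  a4:✗
a1 has no witness among its requested-ledgers.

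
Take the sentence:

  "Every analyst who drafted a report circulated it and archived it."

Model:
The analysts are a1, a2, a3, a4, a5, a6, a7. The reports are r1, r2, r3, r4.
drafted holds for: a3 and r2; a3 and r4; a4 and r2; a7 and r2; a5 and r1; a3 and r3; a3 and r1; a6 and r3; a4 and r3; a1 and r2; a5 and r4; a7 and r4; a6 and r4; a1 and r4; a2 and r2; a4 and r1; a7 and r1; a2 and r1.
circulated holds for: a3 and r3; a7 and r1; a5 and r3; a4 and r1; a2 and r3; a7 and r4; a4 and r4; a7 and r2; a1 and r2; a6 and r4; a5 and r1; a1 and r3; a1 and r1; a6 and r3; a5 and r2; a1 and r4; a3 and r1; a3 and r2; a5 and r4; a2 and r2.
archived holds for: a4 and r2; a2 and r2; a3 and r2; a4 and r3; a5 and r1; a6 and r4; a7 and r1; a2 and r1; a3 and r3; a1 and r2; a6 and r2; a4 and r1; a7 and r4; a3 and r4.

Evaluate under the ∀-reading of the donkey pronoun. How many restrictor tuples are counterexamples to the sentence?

"it" takes "a report" as antecedent — a donkey pronoun bound across the clause boundary.
Strong reading: for every (a,r) with drafted(a,r), circulated(a,r) ∧ archived(a,r).
Restrictor pairs: (a1,r2) ✓  (a1,r4) ✗  (a2,r1) ✗  (a2,r2) ✓  (a3,r1) ✗  (a3,r2) ✓  (a3,r3) ✓  (a3,r4) ✗  (a4,r1) ✓  (a4,r2) ✗  (a4,r3) ✗  (a5,r1) ✓  (a5,r4) ✗  (a6,r3) ✗  (a6,r4) ✓  (a7,r1) ✓  (a7,r2) ✗  (a7,r4) ✓
Counterexamples (restrictor pairs failing the scope): 9.

9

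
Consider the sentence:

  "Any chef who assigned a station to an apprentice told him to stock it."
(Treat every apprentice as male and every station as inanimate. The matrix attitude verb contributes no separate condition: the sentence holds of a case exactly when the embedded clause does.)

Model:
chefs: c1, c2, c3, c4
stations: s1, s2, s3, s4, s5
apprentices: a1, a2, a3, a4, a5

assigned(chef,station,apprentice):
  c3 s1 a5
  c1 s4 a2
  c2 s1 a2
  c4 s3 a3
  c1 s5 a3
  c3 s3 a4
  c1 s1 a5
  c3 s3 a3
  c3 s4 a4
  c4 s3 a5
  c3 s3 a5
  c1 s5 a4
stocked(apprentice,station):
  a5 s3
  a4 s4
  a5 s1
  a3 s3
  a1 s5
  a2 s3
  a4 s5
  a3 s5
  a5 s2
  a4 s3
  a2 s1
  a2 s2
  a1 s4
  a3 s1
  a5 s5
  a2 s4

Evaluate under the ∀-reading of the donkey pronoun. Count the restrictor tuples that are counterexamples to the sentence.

"him" takes "an apprentice" as antecedent and "it" takes "a station"; both are donkey pronouns co-varying with the restrictor.
Strong reading: for every (c,s,a) with assigned(c,s,a), stocked(a,s).
Restrictor triples: (c1,s1,a5)→stocked(a5,s1) ✓  (c1,s4,a2)→stocked(a2,s4) ✓  (c1,s5,a3)→stocked(a3,s5) ✓  (c1,s5,a4)→stocked(a4,s5) ✓  (c2,s1,a2)→stocked(a2,s1) ✓  (c3,s1,a5)→stocked(a5,s1) ✓  (c3,s3,a3)→stocked(a3,s3) ✓  (c3,s3,a4)→stocked(a4,s3) ✓  (c3,s3,a5)→stocked(a5,s3) ✓  (c3,s4,a4)→stocked(a4,s4) ✓  (c4,s3,a3)→stocked(a3,s3) ✓  (c4,s3,a5)→stocked(a5,s3) ✓
Counterexamples (restrictor triples failing the scope): 0.

0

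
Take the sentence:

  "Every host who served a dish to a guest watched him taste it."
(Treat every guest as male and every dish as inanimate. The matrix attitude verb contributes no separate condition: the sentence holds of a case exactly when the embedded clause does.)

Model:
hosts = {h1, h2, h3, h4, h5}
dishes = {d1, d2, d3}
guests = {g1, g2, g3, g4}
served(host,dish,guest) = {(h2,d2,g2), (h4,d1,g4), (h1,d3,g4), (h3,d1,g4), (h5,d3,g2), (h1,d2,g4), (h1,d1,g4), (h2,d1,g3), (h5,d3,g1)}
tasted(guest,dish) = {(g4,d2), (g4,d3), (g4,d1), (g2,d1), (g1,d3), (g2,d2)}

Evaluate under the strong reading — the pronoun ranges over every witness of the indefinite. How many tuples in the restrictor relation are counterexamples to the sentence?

"him" takes "a guest" as antecedent and "it" takes "a dish"; both are donkey pronouns co-varying with the restrictor.
Strong reading: for every (h,d,g) with served(h,d,g), tasted(g,d).
Restrictor triples: (h1,d1,g4)→tasted(g4,d1) ✓  (h1,d2,g4)→tasted(g4,d2) ✓  (h1,d3,g4)→tasted(g4,d3) ✓  (h2,d1,g3)→tasted(g3,d1) ✗  (h2,d2,g2)→tasted(g2,d2) ✓  (h3,d1,g4)→tasted(g4,d1) ✓  (h4,d1,g4)→tasted(g4,d1) ✓  (h5,d3,g1)→tasted(g1,d3) ✓  (h5,d3,g2)→tasted(g2,d3) ✗
Counterexamples (restrictor triples failing the scope): 2.

2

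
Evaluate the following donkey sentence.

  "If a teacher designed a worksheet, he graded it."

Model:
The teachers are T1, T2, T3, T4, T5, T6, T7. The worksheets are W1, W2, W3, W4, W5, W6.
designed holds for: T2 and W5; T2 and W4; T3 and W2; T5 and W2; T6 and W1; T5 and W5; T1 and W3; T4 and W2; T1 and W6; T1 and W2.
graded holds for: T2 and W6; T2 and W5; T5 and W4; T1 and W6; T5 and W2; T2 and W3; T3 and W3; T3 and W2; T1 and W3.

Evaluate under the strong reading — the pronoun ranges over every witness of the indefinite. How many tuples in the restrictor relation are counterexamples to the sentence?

5

"it" takes "a worksheet" as antecedent — a donkey pronoun bound across the clause boundary.
Strong reading: for every (t,w) with designed(t,w), graded(t,w).
Restrictor pairs: (T1,W2) ✗  (T1,W3) ✓  (T1,W6) ✓  (T2,W4) ✗  (T2,W5) ✓  (T3,W2) ✓  (T4,W2) ✗  (T5,W2) ✓  (T5,W5) ✗  (T6,W1) ✗
Counterexamples (restrictor pairs failing the scope): 5.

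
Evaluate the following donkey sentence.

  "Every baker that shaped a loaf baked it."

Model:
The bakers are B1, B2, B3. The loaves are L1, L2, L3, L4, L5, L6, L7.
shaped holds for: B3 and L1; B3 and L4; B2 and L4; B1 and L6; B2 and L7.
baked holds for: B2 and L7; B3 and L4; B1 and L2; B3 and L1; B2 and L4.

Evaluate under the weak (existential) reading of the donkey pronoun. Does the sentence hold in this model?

"it" takes "a loaf" as antecedent — a donkey pronoun bound across the clause boundary.
Weak reading: every baker b with some shaped-loaf has at least one shaped-loaf l such that baked(b,l).
Per baker: B1:✗  B2:✓  B3:✓
B1 has no witness among its shaped-loaves.

False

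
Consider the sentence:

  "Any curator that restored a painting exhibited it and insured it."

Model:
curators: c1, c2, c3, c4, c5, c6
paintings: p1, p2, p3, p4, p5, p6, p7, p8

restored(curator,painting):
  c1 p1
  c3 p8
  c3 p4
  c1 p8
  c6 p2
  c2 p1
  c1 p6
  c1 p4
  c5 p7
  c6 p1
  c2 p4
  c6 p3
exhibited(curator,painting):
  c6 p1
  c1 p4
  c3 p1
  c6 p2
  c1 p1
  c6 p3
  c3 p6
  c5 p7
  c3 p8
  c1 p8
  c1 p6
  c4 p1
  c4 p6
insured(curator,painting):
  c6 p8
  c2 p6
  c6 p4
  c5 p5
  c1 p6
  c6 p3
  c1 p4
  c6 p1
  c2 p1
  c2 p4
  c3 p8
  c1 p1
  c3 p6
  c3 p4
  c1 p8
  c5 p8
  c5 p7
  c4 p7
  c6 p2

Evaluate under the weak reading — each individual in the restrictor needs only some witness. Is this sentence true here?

False

"it" takes "a painting" as antecedent — a donkey pronoun bound across the clause boundary.
Weak reading: every curator c with some restored-painting has at least one restored-painting p such that exhibited(c,p) ∧ insured(c,p).
Per curator: c1:✓  c2:✗  c3:✓  c5:✓  c6:✓
c2 has no witness among its restored-paintings.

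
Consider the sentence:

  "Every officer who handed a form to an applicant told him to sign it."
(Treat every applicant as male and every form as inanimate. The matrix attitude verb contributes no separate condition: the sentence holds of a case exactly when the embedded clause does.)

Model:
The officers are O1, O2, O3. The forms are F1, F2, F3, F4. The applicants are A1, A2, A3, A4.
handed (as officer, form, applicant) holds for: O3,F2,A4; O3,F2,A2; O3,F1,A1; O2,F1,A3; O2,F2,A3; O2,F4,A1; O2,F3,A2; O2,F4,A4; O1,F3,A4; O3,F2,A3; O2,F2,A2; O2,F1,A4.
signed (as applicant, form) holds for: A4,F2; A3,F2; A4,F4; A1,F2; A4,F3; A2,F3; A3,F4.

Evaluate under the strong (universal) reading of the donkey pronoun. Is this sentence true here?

"him" takes "an applicant" as antecedent and "it" takes "a form"; both are donkey pronouns co-varying with the restrictor.
Strong reading: for every (o,f,a) with handed(o,f,a), signed(a,f).
Restrictor triples: (O1,F3,A4)→signed(A4,F3) ✓  (O2,F1,A3)→signed(A3,F1) ✗  (O2,F1,A4)→signed(A4,F1) ✗  (O2,F2,A2)→signed(A2,F2) ✗  (O2,F2,A3)→signed(A3,F2) ✓  (O2,F3,A2)→signed(A2,F3) ✓  (O2,F4,A1)→signed(A1,F4) ✗  (O2,F4,A4)→signed(A4,F4) ✓  (O3,F1,A1)→signed(A1,F1) ✗  (O3,F2,A2)→signed(A2,F2) ✗  (O3,F2,A3)→signed(A3,F2) ✓  (O3,F2,A4)→signed(A4,F2) ✓
Counterexample: (O2,F1,A3) — signed(A3,F1) does not hold.

False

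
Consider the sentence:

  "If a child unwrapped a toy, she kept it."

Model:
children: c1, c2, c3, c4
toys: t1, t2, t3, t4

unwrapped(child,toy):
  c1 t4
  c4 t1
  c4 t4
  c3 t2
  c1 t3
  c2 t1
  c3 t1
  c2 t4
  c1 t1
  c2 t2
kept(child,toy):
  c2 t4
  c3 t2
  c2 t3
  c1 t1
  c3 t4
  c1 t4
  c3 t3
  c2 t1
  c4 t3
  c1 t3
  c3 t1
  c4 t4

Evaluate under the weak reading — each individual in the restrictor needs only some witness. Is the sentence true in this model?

True

"it" takes "a toy" as antecedent — a donkey pronoun bound across the clause boundary.
Weak reading: every child c with some unwrapped-toy has at least one unwrapped-toy t such that kept(c,t).
Per child: c1:✓  c2:✓  c3:✓  c4:✓
Every child in the restrictor has a witness.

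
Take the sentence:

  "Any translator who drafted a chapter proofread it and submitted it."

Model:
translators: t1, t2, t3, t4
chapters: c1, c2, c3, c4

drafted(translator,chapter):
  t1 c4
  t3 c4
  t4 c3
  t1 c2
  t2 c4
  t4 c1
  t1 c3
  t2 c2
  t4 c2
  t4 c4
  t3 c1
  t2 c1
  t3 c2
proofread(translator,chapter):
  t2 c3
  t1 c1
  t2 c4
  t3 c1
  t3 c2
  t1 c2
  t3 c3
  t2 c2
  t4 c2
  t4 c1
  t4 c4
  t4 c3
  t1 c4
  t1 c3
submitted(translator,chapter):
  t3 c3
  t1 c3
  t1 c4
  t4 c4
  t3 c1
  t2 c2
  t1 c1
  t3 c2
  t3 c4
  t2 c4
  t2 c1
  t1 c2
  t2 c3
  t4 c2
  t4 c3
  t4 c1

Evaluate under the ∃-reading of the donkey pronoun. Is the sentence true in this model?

"it" takes "a chapter" as antecedent — a donkey pronoun bound across the clause boundary.
Weak reading: every translator t with some drafted-chapter has at least one drafted-chapter c such that proofread(t,c) ∧ submitted(t,c).
Per translator: t1:✓  t2:✓  t3:✓  t4:✓
Every translator in the restrictor has a witness.

True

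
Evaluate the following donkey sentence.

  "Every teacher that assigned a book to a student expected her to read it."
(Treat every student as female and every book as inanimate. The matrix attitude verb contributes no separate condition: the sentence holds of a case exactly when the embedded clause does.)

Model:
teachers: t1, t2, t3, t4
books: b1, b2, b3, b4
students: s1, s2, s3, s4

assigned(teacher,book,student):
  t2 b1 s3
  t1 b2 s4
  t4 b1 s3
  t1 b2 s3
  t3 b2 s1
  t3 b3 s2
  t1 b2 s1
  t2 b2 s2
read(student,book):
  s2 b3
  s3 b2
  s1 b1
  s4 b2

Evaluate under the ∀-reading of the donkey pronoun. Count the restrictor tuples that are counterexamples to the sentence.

5

"her" takes "a student" as antecedent and "it" takes "a book"; both are donkey pronouns co-varying with the restrictor.
Strong reading: for every (t,b,s) with assigned(t,b,s), read(s,b).
Restrictor triples: (t1,b2,s1)→read(s1,b2) ✗  (t1,b2,s3)→read(s3,b2) ✓  (t1,b2,s4)→read(s4,b2) ✓  (t2,b1,s3)→read(s3,b1) ✗  (t2,b2,s2)→read(s2,b2) ✗  (t3,b2,s1)→read(s1,b2) ✗  (t3,b3,s2)→read(s2,b3) ✓  (t4,b1,s3)→read(s3,b1) ✗
Counterexamples (restrictor triples failing the scope): 5.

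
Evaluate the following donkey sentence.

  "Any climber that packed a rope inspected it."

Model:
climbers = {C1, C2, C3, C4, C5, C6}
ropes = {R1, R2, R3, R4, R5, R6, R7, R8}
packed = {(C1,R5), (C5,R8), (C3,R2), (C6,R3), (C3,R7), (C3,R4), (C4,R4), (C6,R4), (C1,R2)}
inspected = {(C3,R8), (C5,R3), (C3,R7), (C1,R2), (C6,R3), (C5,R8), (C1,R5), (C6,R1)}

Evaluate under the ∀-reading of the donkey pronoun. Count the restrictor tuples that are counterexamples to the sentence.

"it" takes "a rope" as antecedent — a donkey pronoun bound across the clause boundary.
Strong reading: for every (c,r) with packed(c,r), inspected(c,r).
Restrictor pairs: (C1,R2) ✓  (C1,R5) ✓  (C3,R2) ✗  (C3,R4) ✗  (C3,R7) ✓  (C4,R4) ✗  (C5,R8) ✓  (C6,R3) ✓  (C6,R4) ✗
Counterexamples (restrictor pairs failing the scope): 4.

4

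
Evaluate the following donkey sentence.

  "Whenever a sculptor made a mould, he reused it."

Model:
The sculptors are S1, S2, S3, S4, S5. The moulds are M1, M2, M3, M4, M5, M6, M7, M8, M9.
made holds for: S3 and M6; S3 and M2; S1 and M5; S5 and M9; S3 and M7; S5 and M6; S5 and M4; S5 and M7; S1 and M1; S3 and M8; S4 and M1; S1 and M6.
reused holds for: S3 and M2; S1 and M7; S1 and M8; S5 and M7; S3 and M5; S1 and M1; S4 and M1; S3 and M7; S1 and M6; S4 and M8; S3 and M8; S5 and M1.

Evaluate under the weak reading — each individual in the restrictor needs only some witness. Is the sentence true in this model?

"it" takes "a mould" as antecedent — a donkey pronoun bound across the clause boundary.
Weak reading: every sculptor s with some made-mould has at least one made-mould m such that reused(s,m).
Per sculptor: S1:✓  S3:✓  S4:✓  S5:✓
Every sculptor in the restrictor has a witness.

True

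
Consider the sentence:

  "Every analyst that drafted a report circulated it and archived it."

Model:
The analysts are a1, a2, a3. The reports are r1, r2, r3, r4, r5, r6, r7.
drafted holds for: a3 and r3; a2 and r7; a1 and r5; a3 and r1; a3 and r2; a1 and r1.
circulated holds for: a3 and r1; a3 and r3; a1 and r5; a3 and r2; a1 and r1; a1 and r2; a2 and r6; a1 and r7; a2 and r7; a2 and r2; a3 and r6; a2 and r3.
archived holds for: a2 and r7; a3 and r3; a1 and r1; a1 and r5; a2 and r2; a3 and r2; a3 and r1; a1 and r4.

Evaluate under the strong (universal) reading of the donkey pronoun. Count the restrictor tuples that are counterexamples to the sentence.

0

"it" takes "a report" as antecedent — a donkey pronoun bound across the clause boundary.
Strong reading: for every (a,r) with drafted(a,r), circulated(a,r) ∧ archived(a,r).
Restrictor pairs: (a1,r1) ✓  (a1,r5) ✓  (a2,r7) ✓  (a3,r1) ✓  (a3,r2) ✓  (a3,r3) ✓
Counterexamples (restrictor pairs failing the scope): 0.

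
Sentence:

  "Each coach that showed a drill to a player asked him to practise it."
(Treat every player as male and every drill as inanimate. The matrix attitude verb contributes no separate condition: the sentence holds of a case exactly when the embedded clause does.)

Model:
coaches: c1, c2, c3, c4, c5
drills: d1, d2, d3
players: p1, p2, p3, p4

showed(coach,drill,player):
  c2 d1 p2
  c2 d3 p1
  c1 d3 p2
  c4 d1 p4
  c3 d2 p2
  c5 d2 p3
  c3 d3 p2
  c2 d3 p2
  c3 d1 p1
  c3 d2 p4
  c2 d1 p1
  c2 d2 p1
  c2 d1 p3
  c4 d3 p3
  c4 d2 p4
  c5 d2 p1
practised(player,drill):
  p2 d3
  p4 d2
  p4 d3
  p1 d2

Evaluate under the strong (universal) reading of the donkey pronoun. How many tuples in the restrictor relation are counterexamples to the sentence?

9

"him" takes "a player" as antecedent and "it" takes "a drill"; both are donkey pronouns co-varying with the restrictor.
Strong reading: for every (c,d,p) with showed(c,d,p), practised(p,d).
Restrictor triples: (c1,d3,p2)→practised(p2,d3) ✓  (c2,d1,p1)→practised(p1,d1) ✗  (c2,d1,p2)→practised(p2,d1) ✗  (c2,d1,p3)→practised(p3,d1) ✗  (c2,d2,p1)→practised(p1,d2) ✓  (c2,d3,p1)→practised(p1,d3) ✗  (c2,d3,p2)→practised(p2,d3) ✓  (c3,d1,p1)→practised(p1,d1) ✗  (c3,d2,p2)→practised(p2,d2) ✗  (c3,d2,p4)→practised(p4,d2) ✓  (c3,d3,p2)→practised(p2,d3) ✓  (c4,d1,p4)→practised(p4,d1) ✗  (c4,d2,p4)→practised(p4,d2) ✓  (c4,d3,p3)→practised(p3,d3) ✗  (c5,d2,p1)→practised(p1,d2) ✓  (c5,d2,p3)→practised(p3,d2) ✗
Counterexamples (restrictor triples failing the scope): 9.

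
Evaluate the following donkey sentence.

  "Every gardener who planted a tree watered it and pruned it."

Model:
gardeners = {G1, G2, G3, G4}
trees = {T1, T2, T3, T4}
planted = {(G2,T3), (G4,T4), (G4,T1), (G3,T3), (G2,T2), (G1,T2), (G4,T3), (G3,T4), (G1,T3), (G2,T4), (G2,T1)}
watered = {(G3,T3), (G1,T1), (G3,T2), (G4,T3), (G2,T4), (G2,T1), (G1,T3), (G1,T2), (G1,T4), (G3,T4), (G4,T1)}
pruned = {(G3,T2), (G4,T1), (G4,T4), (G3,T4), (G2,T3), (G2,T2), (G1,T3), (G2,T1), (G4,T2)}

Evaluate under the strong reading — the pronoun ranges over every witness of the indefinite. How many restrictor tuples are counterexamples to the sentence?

7

"it" takes "a tree" as antecedent — a donkey pronoun bound across the clause boundary.
Strong reading: for every (g,t) with planted(g,t), watered(g,t) ∧ pruned(g,t).
Restrictor pairs: (G1,T2) ✗  (G1,T3) ✓  (G2,T1) ✓  (G2,T2) ✗  (G2,T3) ✗  (G2,T4) ✗  (G3,T3) ✗  (G3,T4) ✓  (G4,T1) ✓  (G4,T3) ✗  (G4,T4) ✗
Counterexamples (restrictor pairs failing the scope): 7.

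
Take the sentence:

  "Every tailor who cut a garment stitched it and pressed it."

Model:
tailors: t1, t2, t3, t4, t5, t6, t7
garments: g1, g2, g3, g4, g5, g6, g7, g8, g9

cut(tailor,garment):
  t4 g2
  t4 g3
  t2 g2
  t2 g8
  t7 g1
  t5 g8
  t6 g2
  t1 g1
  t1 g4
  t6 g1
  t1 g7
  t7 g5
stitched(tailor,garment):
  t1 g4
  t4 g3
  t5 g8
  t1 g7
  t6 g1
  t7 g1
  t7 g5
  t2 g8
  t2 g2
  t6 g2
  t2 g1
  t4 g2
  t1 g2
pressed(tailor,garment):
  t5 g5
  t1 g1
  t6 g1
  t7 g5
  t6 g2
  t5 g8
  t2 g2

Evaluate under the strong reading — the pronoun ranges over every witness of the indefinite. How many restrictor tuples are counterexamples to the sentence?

"it" takes "a garment" as antecedent — a donkey pronoun bound across the clause boundary.
Strong reading: for every (t,g) with cut(t,g), stitched(t,g) ∧ pressed(t,g).
Restrictor pairs: (t1,g1) ✗  (t1,g4) ✗  (t1,g7) ✗  (t2,g2) ✓  (t2,g8) ✗  (t4,g2) ✗  (t4,g3) ✗  (t5,g8) ✓  (t6,g1) ✓  (t6,g2) ✓  (t7,g1) ✗  (t7,g5) ✓
Counterexamples (restrictor pairs failing the scope): 7.

7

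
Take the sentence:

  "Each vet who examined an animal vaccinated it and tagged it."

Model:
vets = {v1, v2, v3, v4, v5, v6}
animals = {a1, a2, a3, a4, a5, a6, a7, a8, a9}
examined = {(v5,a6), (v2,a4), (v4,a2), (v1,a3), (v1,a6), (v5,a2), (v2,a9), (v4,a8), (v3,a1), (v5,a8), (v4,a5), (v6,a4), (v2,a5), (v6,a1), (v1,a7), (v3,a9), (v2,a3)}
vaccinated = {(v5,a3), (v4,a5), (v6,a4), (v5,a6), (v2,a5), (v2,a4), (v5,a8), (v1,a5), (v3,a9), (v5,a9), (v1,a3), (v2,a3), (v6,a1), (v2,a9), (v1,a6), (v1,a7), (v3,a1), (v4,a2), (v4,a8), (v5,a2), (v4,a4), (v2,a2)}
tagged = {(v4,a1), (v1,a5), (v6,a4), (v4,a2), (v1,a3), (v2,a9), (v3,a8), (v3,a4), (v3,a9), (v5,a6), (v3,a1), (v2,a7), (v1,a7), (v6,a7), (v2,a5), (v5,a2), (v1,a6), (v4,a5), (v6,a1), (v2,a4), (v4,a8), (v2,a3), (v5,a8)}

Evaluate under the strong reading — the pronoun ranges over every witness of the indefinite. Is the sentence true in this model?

True

"it" takes "an animal" as antecedent — a donkey pronoun bound across the clause boundary.
Strong reading: for every (v,a) with examined(v,a), vaccinated(v,a) ∧ tagged(v,a).
Restrictor pairs: (v1,a3) ✓  (v1,a6) ✓  (v1,a7) ✓  (v2,a3) ✓  (v2,a4) ✓  (v2,a5) ✓  (v2,a9) ✓  (v3,a1) ✓  (v3,a9) ✓  (v4,a2) ✓  (v4,a5) ✓  (v4,a8) ✓  (v5,a2) ✓  (v5,a6) ✓  (v5,a8) ✓  (v6,a1) ✓  (v6,a4) ✓
Every restrictor pair satisfies the scope.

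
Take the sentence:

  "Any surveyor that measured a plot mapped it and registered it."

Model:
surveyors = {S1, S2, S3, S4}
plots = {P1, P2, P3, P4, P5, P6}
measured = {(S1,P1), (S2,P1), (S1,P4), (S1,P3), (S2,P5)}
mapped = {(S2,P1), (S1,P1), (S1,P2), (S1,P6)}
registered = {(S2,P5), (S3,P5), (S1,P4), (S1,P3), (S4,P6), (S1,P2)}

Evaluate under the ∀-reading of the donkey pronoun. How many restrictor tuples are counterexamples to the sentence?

5

"it" takes "a plot" as antecedent — a donkey pronoun bound across the clause boundary.
Strong reading: for every (s,p) with measured(s,p), mapped(s,p) ∧ registered(s,p).
Restrictor pairs: (S1,P1) ✗  (S1,P3) ✗  (S1,P4) ✗  (S2,P1) ✗  (S2,P5) ✗
Counterexamples (restrictor pairs failing the scope): 5.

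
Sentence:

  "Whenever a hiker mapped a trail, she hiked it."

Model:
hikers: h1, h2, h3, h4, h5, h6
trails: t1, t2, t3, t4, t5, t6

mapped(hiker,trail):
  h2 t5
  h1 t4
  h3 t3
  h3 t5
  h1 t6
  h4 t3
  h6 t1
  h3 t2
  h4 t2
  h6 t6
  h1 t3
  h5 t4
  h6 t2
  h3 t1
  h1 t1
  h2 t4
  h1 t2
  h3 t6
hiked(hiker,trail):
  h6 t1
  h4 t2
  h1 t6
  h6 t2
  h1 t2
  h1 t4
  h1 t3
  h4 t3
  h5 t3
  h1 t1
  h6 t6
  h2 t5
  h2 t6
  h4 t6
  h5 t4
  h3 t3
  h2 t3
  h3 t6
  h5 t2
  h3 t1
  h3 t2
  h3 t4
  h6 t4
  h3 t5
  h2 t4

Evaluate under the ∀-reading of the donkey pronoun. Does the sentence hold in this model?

True

"it" takes "a trail" as antecedent — a donkey pronoun bound across the clause boundary.
Strong reading: for every (h,t) with mapped(h,t), hiked(h,t).
Restrictor pairs: (h1,t1) ✓  (h1,t2) ✓  (h1,t3) ✓  (h1,t4) ✓  (h1,t6) ✓  (h2,t4) ✓  (h2,t5) ✓  (h3,t1) ✓  (h3,t2) ✓  (h3,t3) ✓  (h3,t5) ✓  (h3,t6) ✓  (h4,t2) ✓  (h4,t3) ✓  (h5,t4) ✓  (h6,t1) ✓  (h6,t2) ✓  (h6,t6) ✓
Every restrictor pair satisfies the scope.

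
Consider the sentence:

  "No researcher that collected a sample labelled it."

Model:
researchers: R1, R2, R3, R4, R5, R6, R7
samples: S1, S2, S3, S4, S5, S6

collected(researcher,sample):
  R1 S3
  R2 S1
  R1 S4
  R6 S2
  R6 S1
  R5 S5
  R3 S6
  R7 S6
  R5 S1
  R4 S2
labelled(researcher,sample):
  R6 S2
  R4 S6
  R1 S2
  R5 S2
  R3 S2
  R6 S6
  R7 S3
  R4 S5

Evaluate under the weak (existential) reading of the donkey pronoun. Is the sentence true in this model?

False

"it" takes "a sample" as antecedent — a donkey pronoun bound across the clause boundary.
Truth condition: for no (r,s) with collected(r,s) does labelled(r,s) hold.
Restrictor pairs — does the scope hold? (R1,S3):fails  (R1,S4):fails  (R2,S1):fails  (R3,S6):fails  (R4,S2):fails  (R5,S1):fails  (R5,S5):fails  (R6,S1):fails  (R6,S2):holds  (R7,S6):fails
Scope holds for 1 pair(s), so the sentence is false.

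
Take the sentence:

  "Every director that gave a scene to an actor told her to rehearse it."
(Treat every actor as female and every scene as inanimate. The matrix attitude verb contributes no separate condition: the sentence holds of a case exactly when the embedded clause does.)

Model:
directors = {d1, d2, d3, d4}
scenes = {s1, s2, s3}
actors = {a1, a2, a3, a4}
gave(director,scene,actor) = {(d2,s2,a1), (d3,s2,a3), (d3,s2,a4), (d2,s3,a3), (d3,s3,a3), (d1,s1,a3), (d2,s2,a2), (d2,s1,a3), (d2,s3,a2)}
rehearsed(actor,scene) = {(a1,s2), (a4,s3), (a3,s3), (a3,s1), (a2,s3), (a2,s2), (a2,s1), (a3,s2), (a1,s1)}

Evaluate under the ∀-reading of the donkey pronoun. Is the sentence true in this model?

"her" takes "an actor" as antecedent and "it" takes "a scene"; both are donkey pronouns co-varying with the restrictor.
Strong reading: for every (d,s,a) with gave(d,s,a), rehearsed(a,s).
Restrictor triples: (d1,s1,a3)→rehearsed(a3,s1) ✓  (d2,s1,a3)→rehearsed(a3,s1) ✓  (d2,s2,a1)→rehearsed(a1,s2) ✓  (d2,s2,a2)→rehearsed(a2,s2) ✓  (d2,s3,a2)→rehearsed(a2,s3) ✓  (d2,s3,a3)→rehearsed(a3,s3) ✓  (d3,s2,a3)→rehearsed(a3,s2) ✓  (d3,s2,a4)→rehearsed(a4,s2) ✗  (d3,s3,a3)→rehearsed(a3,s3) ✓
Counterexample: (d3,s2,a4) — rehearsed(a4,s2) does not hold.

False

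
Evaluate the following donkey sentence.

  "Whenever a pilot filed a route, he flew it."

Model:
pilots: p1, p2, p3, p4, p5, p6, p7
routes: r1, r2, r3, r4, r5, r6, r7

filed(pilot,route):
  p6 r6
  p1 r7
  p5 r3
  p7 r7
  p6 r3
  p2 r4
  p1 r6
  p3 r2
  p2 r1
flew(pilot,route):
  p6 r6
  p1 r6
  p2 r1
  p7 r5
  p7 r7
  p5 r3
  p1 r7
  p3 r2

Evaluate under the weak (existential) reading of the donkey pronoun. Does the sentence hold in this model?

True

"it" takes "a route" as antecedent — a donkey pronoun bound across the clause boundary.
Weak reading: every pilot p with some filed-route has at least one filed-route r such that flew(p,r).
Per pilot: p1:✓  p2:✓  p3:✓  p5:✓  p6:✓  p7:✓
Every pilot in the restrictor has a witness.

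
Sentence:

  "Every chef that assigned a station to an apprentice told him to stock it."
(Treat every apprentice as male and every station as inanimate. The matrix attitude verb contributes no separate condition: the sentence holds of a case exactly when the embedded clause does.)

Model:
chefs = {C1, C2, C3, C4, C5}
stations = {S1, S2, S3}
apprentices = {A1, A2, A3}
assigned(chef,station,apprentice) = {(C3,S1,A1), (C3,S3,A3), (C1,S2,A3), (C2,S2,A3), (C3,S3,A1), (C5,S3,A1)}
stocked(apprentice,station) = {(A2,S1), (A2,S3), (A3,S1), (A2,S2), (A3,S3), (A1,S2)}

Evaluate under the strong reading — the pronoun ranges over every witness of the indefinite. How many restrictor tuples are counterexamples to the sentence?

"him" takes "an apprentice" as antecedent and "it" takes "a station"; both are donkey pronouns co-varying with the restrictor.
Strong reading: for every (c,s,a) with assigned(c,s,a), stocked(a,s).
Restrictor triples: (C1,S2,A3)→stocked(A3,S2) ✗  (C2,S2,A3)→stocked(A3,S2) ✗  (C3,S1,A1)→stocked(A1,S1) ✗  (C3,S3,A1)→stocked(A1,S3) ✗  (C3,S3,A3)→stocked(A3,S3) ✓  (C5,S3,A1)→stocked(A1,S3) ✗
Counterexamples (restrictor triples failing the scope): 5.

5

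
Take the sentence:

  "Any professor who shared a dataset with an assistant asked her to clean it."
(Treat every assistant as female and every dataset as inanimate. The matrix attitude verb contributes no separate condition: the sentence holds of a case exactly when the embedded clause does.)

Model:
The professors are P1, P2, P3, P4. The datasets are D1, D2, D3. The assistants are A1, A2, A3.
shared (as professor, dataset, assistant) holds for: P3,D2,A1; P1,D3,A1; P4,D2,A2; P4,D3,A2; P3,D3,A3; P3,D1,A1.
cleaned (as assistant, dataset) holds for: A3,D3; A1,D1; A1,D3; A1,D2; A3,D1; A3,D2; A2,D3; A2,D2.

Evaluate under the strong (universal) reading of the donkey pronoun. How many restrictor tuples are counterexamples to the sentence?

"her" takes "an assistant" as antecedent and "it" takes "a dataset"; both are donkey pronouns co-varying with the restrictor.
Strong reading: for every (p,d,a) with shared(p,d,a), cleaned(a,d).
Restrictor triples: (P1,D3,A1)→cleaned(A1,D3) ✓  (P3,D1,A1)→cleaned(A1,D1) ✓  (P3,D2,A1)→cleaned(A1,D2) ✓  (P3,D3,A3)→cleaned(A3,D3) ✓  (P4,D2,A2)→cleaned(A2,D2) ✓  (P4,D3,A2)→cleaned(A2,D3) ✓
Counterexamples (restrictor triples failing the scope): 0.

0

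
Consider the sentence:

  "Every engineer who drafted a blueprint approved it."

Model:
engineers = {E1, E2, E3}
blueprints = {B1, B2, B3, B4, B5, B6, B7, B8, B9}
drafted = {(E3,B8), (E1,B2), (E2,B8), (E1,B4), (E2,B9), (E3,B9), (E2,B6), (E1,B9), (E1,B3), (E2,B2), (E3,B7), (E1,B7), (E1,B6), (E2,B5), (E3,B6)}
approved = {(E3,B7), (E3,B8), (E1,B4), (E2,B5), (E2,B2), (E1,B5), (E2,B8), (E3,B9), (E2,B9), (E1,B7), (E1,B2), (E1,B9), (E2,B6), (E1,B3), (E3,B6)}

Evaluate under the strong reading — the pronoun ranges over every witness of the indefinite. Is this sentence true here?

"it" takes "a blueprint" as antecedent — a donkey pronoun bound across the clause boundary.
Strong reading: for every (e,b) with drafted(e,b), approved(e,b).
Restrictor pairs: (E1,B2) ✓  (E1,B3) ✓  (E1,B4) ✓  (E1,B6) ✗  (E1,B7) ✓  (E1,B9) ✓  (E2,B2) ✓  (E2,B5) ✓  (E2,B6) ✓  (E2,B8) ✓  (E2,B9) ✓  (E3,B6) ✓  (E3,B7) ✓  (E3,B8) ✓  (E3,B9) ✓
Counterexample: (E1,B6) is in drafted but fails the scope.

False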